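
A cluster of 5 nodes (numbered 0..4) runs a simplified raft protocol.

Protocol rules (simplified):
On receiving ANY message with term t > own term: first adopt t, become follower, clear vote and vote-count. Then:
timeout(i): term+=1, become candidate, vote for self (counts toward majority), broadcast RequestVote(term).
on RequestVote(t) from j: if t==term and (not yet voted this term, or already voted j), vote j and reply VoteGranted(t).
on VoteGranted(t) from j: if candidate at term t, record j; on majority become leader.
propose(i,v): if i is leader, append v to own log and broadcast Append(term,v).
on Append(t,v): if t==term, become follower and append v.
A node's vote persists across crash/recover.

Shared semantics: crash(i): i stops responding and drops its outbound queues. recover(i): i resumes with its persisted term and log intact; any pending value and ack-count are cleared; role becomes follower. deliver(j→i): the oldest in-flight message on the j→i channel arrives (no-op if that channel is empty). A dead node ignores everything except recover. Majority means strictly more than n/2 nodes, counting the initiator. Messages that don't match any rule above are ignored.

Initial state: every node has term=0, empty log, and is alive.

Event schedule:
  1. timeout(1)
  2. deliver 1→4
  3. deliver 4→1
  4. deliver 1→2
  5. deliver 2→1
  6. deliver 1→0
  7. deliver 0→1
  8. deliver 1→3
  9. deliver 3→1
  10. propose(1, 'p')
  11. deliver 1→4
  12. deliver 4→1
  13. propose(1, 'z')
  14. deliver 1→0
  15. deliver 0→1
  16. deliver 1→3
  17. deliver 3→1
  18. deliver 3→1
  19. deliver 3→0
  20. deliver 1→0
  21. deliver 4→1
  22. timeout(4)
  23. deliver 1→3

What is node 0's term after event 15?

after 1 — timeout(1): n1:cand/t1/[-]
after 2 — deliver 1→4: n4:foll/t1/[-]
after 3 — deliver 4→1: ·
after 4 — deliver 1→2: n2:foll/t1/[-]
after 5 — deliver 2→1: n1:lead/t1/[-]
after 6 — deliver 1→0: n0:foll/t1/[-]
after 7 — deliver 0→1: ·
after 8 — deliver 1→3: n3:foll/t1/[-]
after 9 — deliver 3→1: ·
after 10 — propose(1,'p'): n1:lead/t1/[p]
after 11 — deliver 1→4: n4:foll/t1/[p]
after 12 — deliver 4→1: ·
after 13 — propose(1,'z'): n1:lead/t1/[p,z]
after 14 — deliver 1→0: n0:foll/t1/[p]
after 15 — deliver 0→1: ·

1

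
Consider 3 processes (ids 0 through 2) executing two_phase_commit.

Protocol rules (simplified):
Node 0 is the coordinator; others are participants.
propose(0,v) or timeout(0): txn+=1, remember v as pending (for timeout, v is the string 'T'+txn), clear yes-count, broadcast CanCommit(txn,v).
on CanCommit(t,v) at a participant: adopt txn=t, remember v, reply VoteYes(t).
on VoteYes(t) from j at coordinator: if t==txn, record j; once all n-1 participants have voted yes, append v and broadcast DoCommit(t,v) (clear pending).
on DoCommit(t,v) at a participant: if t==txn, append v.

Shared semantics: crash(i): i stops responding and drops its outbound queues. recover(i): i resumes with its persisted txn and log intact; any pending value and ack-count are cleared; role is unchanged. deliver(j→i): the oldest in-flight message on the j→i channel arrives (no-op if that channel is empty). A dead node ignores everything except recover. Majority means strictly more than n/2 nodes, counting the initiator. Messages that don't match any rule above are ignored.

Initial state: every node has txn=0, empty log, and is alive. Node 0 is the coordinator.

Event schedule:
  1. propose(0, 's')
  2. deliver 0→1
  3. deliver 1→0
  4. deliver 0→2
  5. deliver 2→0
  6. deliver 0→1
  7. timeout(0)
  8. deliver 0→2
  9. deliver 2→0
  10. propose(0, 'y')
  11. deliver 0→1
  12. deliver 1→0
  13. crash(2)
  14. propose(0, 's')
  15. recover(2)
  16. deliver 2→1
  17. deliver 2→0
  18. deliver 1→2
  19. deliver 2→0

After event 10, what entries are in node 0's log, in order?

s

step 1 propose(0,'s'): 0={coor,t=1,log=-}
step 2 deliver 0→1: 1={part,t=1,log=-}
step 3 deliver 1→0: —
step 4 deliver 0→2: 2={part,t=1,log=-}
step 5 deliver 2→0: 0={coor,t=1,log=s}
step 6 deliver 0→1: 1={part,t=1,log=s}
step 7 timeout(0): 0={coor,t=2,log=s}
step 8 deliver 0→2: 2={part,t=1,log=s}
step 9 deliver 2→0: —
step 10 propose(0,'y'): 0={coor,t=3,log=s}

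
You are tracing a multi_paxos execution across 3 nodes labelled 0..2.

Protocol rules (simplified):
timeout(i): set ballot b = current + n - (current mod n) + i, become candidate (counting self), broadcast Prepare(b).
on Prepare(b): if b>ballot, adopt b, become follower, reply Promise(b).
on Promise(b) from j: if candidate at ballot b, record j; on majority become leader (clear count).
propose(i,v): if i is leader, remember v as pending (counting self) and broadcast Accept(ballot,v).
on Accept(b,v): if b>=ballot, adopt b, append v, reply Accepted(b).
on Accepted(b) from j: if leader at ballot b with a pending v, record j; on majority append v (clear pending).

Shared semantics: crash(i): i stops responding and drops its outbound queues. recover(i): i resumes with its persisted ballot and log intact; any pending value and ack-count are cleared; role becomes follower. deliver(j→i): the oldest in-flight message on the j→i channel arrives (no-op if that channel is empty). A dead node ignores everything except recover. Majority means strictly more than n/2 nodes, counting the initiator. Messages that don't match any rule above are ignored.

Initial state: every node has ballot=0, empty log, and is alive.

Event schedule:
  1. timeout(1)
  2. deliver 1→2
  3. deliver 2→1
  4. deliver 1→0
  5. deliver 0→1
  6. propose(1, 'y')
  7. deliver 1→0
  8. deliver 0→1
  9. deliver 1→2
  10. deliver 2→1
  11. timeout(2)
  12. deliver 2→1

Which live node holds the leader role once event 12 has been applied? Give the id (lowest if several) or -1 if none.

-1

e1 timeout(1): 1[cand,b=4,-]
e2 deliver 1→2: 2[foll,b=4,-]
e3 deliver 2→1: 1[lead,b=4,-]
e4 deliver 1→0: 0[foll,b=4,-]
e5 deliver 0→1: ·
e6 propose(1,'y'): ·
e7 deliver 1→0: 0[foll,b=4,y]
e8 deliver 0→1: 1[lead,b=4,y]
e9 deliver 1→2: 2[foll,b=4,y]
e10 deliver 2→1: ·
e11 timeout(2): 2[cand,b=8,y]
e12 deliver 2→1: 1[foll,b=8,y]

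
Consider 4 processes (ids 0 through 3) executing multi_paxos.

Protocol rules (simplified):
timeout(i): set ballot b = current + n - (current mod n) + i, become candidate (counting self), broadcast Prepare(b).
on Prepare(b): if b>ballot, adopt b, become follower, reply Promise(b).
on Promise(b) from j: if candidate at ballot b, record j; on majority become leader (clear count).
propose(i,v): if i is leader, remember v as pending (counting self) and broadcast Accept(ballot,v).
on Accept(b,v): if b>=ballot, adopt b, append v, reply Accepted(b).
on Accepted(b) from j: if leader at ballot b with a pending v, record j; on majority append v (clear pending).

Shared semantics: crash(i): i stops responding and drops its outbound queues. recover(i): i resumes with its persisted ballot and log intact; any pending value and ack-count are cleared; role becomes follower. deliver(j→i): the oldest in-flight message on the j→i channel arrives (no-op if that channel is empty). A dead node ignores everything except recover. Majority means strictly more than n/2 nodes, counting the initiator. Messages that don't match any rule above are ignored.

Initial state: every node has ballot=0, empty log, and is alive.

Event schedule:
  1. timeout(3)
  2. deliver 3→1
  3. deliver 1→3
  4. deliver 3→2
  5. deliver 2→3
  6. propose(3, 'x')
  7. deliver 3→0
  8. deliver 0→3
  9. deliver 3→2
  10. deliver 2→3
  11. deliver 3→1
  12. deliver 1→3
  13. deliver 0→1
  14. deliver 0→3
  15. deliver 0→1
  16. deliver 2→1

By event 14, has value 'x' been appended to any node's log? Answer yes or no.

step 1 timeout(3): 3={cand,b=7,log=-}
step 2 deliver 3→1: 1={foll,b=7,log=-}
step 3 deliver 1→3: —
step 4 deliver 3→2: 2={foll,b=7,log=-}
step 5 deliver 2→3: 3={lead,b=7,log=-}
step 6 propose(3,'x'): —
step 7 deliver 3→0: 0={foll,b=7,log=-}
step 8 deliver 0→3: —
step 9 deliver 3→2: 2={foll,b=7,log=x}
step 10 deliver 2→3: —
step 11 deliver 3→1: 1={foll,b=7,log=x}
step 12 deliver 1→3: 3={lead,b=7,log=x}
step 13 deliver 0→1: —
step 14 deliver 0→3: —

yes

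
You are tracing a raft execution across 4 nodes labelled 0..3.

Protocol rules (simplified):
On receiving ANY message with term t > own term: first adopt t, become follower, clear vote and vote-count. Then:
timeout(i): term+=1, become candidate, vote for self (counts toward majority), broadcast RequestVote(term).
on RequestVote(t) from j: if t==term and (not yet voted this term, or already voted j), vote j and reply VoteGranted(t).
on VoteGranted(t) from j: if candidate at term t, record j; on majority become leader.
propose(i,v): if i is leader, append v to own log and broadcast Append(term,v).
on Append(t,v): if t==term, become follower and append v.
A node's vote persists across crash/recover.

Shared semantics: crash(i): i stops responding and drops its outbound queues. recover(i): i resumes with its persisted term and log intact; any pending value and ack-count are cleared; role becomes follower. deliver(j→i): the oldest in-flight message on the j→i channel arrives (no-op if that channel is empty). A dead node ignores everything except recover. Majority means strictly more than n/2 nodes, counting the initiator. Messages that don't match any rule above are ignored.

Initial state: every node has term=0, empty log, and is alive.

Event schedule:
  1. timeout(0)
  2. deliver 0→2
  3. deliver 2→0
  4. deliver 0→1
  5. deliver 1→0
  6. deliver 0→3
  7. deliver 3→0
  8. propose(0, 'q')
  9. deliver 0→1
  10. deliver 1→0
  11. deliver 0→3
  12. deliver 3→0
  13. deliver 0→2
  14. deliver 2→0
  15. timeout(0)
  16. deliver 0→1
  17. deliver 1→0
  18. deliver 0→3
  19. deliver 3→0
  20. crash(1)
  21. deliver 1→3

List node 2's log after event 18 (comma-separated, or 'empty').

q

e1 timeout(0): 0[cand,t=1,-]
e2 deliver 0→2: 2[foll,t=1,-]
e3 deliver 2→0: ·
e4 deliver 0→1: 1[foll,t=1,-]
e5 deliver 1→0: 0[lead,t=1,-]
e6 deliver 0→3: 3[foll,t=1,-]
e7 deliver 3→0: ·
e8 propose(0,'q'): 0[lead,t=1,q]
e9 deliver 0→1: 1[foll,t=1,q]
e10 deliver 1→0: ·
e11 deliver 0→3: 3[foll,t=1,q]
e12 deliver 3→0: ·
e13 deliver 0→2: 2[foll,t=1,q]
e14 deliver 2→0: ·
e15 timeout(0): 0[cand,t=2,q]
e16 deliver 0→1: 1[foll,t=2,q]
e17 deliver 1→0: ·
e18 deliver 0→3: 3[foll,t=2,q]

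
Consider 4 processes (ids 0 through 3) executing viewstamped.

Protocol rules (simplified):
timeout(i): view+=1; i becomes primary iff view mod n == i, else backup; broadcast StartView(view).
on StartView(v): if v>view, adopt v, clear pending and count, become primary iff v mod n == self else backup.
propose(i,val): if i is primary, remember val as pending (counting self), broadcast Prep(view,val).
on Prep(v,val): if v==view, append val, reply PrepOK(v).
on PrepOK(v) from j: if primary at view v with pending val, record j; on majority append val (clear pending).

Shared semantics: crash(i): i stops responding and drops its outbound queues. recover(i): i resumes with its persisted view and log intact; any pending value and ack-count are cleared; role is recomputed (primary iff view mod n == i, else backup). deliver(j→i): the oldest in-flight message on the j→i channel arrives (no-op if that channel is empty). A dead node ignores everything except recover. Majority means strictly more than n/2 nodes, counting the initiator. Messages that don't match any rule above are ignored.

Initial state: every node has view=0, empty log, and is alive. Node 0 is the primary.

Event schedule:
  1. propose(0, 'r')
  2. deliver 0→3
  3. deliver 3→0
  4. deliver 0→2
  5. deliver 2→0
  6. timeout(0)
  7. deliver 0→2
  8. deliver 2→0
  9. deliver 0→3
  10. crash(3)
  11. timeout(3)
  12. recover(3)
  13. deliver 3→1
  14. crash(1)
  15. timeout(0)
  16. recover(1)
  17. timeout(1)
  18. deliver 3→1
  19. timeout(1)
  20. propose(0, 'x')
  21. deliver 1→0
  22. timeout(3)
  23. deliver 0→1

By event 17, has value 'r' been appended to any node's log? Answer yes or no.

e1 propose(0,'r'): ·
e2 deliver 0→3: 3[back,v=0,r]
e3 deliver 3→0: ·
e4 deliver 0→2: 2[back,v=0,r]
e5 deliver 2→0: 0[prim,v=0,r]
e6 timeout(0): 0[back,v=1,r]
e7 deliver 0→2: 2[back,v=1,r]
e8 deliver 2→0: ·
e9 deliver 0→3: 3[back,v=1,r]
e10 crash(3): 3[✗back,v=1,r]
e11 timeout(3): ·
e12 recover(3): 3[back,v=1,r]
e13 deliver 3→1: ·
e14 crash(1): 1[✗back,v=0,-]
e15 timeout(0): 0[back,v=2,r]
e16 recover(1): 1[back,v=0,-]
e17 timeout(1): 1[prim,v=1,-]

yes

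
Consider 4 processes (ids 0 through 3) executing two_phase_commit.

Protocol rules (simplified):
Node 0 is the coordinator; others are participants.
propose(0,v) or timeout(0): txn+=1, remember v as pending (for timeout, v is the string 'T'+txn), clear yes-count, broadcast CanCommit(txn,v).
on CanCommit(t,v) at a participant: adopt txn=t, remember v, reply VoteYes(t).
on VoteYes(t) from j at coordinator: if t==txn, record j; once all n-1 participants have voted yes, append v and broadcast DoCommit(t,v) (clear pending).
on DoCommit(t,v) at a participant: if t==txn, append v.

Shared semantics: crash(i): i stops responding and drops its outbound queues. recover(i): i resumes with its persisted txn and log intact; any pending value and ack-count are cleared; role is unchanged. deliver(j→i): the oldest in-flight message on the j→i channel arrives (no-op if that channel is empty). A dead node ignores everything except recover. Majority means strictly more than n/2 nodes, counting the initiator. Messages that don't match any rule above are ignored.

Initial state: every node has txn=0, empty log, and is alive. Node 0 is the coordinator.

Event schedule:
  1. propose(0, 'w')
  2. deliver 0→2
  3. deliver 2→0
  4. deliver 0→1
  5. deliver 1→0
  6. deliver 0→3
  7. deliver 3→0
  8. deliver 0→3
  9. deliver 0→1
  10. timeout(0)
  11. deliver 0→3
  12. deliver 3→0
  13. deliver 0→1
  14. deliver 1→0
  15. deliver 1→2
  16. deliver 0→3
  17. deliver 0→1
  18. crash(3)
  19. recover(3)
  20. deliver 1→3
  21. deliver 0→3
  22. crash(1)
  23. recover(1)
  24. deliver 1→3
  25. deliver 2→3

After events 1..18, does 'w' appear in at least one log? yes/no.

yes

1. propose(0,'w'):  <0:coor t1 ->
2. deliver 0→2:  <2:part t1 ->
3. deliver 2→0:  nop
4. deliver 0→1:  <1:part t1 ->
5. deliver 1→0:  nop
6. deliver 0→3:  <3:part t1 ->
7. deliver 3→0:  <0:coor t1 w>
8. deliver 0→3:  <3:part t1 w>
9. deliver 0→1:  <1:part t1 w>
10. timeout(0):  <0:coor t2 w>
11. deliver 0→3:  <3:part t2 w>
12. deliver 3→0:  nop
13. deliver 0→1:  <1:part t2 w>
14. deliver 1→0:  nop
15. deliver 1→2:  nop
16. deliver 0→3:  nop
17. deliver 0→1:  nop
18. crash(3):  <3:✗part t2 w>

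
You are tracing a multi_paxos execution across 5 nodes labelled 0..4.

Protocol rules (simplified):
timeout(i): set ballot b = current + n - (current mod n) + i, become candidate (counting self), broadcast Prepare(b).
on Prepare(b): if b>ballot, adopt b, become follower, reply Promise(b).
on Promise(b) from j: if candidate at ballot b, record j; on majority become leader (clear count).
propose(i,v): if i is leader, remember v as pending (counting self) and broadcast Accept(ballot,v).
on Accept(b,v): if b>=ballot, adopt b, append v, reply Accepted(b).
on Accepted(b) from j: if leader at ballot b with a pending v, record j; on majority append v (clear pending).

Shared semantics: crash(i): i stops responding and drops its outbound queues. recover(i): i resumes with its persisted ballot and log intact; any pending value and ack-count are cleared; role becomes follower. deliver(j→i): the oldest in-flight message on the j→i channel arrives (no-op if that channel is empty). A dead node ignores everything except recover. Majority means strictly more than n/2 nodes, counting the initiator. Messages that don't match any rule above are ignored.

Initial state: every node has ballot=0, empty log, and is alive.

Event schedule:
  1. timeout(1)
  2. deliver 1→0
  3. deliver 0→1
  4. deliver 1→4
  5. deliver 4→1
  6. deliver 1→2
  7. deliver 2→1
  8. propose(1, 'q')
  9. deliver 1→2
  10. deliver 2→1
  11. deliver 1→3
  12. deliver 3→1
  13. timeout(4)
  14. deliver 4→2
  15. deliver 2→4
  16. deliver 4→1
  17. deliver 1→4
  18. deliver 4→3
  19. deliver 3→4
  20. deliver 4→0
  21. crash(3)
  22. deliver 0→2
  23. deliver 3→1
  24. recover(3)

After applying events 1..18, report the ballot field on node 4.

14

[1] timeout(1) → N1(cand b6 [-])
[2] deliver 1→0 → N0(foll b6 [-])
[3] deliver 0→1 → ∅
[4] deliver 1→4 → N4(foll b6 [-])
[5] deliver 4→1 → N1(lead b6 [-])
[6] deliver 1→2 → N2(foll b6 [-])
[7] deliver 2→1 → ∅
[8] propose(1,'q') → ∅
[9] deliver 1→2 → N2(foll b6 [q])
[10] deliver 2→1 → ∅
[11] deliver 1→3 → N3(foll b6 [-])
[12] deliver 3→1 → ∅
[13] timeout(4) → N4(cand b14 [-])
[14] deliver 4→2 → N2(foll b14 [q])
[15] deliver 2→4 → ∅
[16] deliver 4→1 → N1(foll b14 [-])
[17] deliver 1→4 → ∅
[18] deliver 4→3 → N3(foll b14 [-])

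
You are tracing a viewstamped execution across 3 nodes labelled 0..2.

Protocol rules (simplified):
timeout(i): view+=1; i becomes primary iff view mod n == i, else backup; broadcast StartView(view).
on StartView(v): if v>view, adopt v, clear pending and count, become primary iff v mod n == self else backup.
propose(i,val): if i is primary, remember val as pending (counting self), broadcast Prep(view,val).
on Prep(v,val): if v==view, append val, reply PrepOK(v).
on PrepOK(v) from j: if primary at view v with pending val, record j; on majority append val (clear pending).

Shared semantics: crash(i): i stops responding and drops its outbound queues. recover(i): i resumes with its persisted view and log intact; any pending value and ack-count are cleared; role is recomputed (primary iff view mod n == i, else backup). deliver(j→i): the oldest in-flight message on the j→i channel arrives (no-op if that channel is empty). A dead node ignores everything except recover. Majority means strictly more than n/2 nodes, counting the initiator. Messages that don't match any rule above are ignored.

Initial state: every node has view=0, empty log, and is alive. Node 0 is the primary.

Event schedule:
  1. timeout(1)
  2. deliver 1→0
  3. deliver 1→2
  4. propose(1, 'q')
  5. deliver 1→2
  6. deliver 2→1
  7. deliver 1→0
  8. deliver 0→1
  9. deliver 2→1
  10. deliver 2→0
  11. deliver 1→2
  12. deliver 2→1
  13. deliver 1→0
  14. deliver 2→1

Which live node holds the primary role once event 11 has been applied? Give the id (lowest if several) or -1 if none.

1

step 1 timeout(1): 1={prim,v=1,log=-}
step 2 deliver 1→0: 0={back,v=1,log=-}
step 3 deliver 1→2: 2={back,v=1,log=-}
step 4 propose(1,'q'): —
step 5 deliver 1→2: 2={back,v=1,log=q}
step 6 deliver 2→1: 1={prim,v=1,log=q}
step 7 deliver 1→0: 0={back,v=1,log=q}
step 8 deliver 0→1: —
step 9 deliver 2→1: —
step 10 deliver 2→0: —
step 11 deliver 1→2: —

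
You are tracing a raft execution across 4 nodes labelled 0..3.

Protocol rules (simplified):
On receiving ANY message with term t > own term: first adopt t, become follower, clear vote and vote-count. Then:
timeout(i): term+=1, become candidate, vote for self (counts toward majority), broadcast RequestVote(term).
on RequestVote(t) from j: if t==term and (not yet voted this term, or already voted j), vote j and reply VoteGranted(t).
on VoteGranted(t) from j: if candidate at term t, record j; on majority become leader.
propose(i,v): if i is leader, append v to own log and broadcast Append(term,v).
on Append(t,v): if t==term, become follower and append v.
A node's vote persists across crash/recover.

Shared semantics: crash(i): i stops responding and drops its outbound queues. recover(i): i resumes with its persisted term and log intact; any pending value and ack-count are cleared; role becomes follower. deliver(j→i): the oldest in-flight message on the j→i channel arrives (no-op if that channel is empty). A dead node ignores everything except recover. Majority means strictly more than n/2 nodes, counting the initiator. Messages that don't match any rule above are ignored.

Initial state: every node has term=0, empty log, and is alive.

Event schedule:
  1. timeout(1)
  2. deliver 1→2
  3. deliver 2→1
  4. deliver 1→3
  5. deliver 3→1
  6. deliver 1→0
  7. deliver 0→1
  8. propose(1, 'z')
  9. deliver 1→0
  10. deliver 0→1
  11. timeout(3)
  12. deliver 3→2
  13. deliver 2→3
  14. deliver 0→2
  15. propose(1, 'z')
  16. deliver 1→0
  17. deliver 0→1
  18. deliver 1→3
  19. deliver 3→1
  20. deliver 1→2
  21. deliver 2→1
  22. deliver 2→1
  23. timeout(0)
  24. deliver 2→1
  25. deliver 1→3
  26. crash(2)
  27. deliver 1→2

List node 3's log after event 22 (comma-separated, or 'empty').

after 1 — timeout(1): n1:cand/t1/[-]
after 2 — deliver 1→2: n2:foll/t1/[-]
after 3 — deliver 2→1: ·
after 4 — deliver 1→3: n3:foll/t1/[-]
after 5 — deliver 3→1: n1:lead/t1/[-]
after 6 — deliver 1→0: n0:foll/t1/[-]
after 7 — deliver 0→1: ·
after 8 — propose(1,'z'): n1:lead/t1/[z]
after 9 — deliver 1→0: n0:foll/t1/[z]
after 10 — deliver 0→1: ·
after 11 — timeout(3): n3:cand/t2/[-]
after 12 — deliver 3→2: n2:foll/t2/[-]
after 13 — deliver 2→3: ·
after 14 — deliver 0→2: ·
after 15 — propose(1,'z'): n1:lead/t1/[z,z]
after 16 — deliver 1→0: n0:foll/t1/[z,z]
after 17 — deliver 0→1: ·
after 18 — deliver 1→3: ·
after 19 — deliver 3→1: n1:foll/t2/[z,z]
after 20 — deliver 1→2: ·
after 21 — deliver 2→1: ·
after 22 — deliver 2→1: ·

empty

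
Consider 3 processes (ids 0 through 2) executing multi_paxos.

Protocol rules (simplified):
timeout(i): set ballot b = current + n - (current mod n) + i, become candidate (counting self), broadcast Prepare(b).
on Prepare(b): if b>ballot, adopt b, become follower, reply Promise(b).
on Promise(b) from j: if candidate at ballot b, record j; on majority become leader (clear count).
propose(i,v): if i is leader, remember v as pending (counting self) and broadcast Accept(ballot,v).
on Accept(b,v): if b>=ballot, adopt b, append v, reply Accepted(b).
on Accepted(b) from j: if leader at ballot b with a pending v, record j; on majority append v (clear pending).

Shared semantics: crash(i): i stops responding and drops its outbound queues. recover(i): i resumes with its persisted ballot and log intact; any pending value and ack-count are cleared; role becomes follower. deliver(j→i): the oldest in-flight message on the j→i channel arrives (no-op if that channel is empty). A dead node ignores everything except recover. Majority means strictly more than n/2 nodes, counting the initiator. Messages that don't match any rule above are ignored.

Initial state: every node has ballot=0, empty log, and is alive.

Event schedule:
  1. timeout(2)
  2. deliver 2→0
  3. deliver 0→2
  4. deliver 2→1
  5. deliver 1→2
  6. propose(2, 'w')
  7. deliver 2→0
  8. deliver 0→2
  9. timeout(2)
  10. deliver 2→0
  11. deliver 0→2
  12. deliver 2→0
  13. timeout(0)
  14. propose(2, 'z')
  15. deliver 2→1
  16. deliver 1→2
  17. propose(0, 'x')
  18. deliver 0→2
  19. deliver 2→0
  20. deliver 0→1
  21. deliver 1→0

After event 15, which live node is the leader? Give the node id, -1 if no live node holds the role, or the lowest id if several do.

e1 timeout(2): 2[cand,b=5,-]
e2 deliver 2→0: 0[foll,b=5,-]
e3 deliver 0→2: 2[lead,b=5,-]
e4 deliver 2→1: 1[foll,b=5,-]
e5 deliver 1→2: ·
e6 propose(2,'w'): ·
e7 deliver 2→0: 0[foll,b=5,w]
e8 deliver 0→2: 2[lead,b=5,w]
e9 timeout(2): 2[cand,b=8,w]
e10 deliver 2→0: 0[foll,b=8,w]
e11 deliver 0→2: 2[lead,b=8,w]
e12 deliver 2→0: ·
e13 timeout(0): 0[cand,b=9,w]
e14 propose(2,'z'): ·
e15 deliver 2→1: 1[foll,b=5,w]

2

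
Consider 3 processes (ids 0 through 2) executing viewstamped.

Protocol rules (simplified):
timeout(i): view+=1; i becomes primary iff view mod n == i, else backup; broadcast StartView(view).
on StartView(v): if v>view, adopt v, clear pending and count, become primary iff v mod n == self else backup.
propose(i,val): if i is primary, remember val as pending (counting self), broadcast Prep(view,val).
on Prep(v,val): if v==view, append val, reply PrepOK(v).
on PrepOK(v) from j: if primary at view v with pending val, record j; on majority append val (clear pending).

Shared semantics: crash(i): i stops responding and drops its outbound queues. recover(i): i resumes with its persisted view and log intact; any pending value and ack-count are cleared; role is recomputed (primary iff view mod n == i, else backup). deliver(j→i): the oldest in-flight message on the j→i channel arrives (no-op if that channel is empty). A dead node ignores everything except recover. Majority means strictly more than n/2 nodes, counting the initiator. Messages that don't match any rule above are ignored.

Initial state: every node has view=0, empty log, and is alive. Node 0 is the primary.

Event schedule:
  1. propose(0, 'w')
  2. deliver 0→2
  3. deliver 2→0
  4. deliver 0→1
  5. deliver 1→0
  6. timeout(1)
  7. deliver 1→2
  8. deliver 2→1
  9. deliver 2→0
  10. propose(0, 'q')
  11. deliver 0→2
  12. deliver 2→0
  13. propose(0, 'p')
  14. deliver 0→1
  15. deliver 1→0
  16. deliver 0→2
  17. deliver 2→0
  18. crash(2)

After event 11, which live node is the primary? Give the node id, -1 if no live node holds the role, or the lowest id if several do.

0

1. propose(0,'w'):  nop
2. deliver 0→2:  <2:back v0 w>
3. deliver 2→0:  <0:prim v0 w>
4. deliver 0→1:  <1:back v0 w>
5. deliver 1→0:  nop
6. timeout(1):  <1:prim v1 w>
7. deliver 1→2:  <2:back v1 w>
8. deliver 2→1:  nop
9. deliver 2→0:  nop
10. propose(0,'q'):  nop
11. deliver 0→2:  nop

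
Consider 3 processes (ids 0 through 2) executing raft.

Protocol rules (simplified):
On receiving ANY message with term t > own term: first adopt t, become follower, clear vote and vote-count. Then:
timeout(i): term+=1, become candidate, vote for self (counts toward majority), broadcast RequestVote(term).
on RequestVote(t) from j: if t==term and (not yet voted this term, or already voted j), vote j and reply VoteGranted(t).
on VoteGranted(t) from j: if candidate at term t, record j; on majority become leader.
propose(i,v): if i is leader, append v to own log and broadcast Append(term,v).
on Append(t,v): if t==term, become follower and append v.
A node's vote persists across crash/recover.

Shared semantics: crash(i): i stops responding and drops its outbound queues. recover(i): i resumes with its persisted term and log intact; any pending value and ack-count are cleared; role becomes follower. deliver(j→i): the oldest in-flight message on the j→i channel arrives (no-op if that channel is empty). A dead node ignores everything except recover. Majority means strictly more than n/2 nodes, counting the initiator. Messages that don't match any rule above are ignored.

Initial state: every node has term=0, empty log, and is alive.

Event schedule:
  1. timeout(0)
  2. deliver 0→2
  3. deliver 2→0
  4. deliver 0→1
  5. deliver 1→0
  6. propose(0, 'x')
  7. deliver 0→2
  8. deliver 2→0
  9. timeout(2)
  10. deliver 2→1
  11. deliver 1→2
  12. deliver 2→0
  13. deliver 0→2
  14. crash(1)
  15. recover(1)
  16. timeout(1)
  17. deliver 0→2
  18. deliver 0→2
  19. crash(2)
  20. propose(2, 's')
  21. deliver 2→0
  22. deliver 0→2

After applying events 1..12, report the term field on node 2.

step 1 timeout(0): 0={cand,t=1,log=-}
step 2 deliver 0→2: 2={foll,t=1,log=-}
step 3 deliver 2→0: 0={lead,t=1,log=-}
step 4 deliver 0→1: 1={foll,t=1,log=-}
step 5 deliver 1→0: —
step 6 propose(0,'x'): 0={lead,t=1,log=x}
step 7 deliver 0→2: 2={foll,t=1,log=x}
step 8 deliver 2→0: —
step 9 timeout(2): 2={cand,t=2,log=x}
step 10 deliver 2→1: 1={foll,t=2,log=-}
step 11 deliver 1→2: 2={lead,t=2,log=x}
step 12 deliver 2→0: 0={foll,t=2,log=x}

2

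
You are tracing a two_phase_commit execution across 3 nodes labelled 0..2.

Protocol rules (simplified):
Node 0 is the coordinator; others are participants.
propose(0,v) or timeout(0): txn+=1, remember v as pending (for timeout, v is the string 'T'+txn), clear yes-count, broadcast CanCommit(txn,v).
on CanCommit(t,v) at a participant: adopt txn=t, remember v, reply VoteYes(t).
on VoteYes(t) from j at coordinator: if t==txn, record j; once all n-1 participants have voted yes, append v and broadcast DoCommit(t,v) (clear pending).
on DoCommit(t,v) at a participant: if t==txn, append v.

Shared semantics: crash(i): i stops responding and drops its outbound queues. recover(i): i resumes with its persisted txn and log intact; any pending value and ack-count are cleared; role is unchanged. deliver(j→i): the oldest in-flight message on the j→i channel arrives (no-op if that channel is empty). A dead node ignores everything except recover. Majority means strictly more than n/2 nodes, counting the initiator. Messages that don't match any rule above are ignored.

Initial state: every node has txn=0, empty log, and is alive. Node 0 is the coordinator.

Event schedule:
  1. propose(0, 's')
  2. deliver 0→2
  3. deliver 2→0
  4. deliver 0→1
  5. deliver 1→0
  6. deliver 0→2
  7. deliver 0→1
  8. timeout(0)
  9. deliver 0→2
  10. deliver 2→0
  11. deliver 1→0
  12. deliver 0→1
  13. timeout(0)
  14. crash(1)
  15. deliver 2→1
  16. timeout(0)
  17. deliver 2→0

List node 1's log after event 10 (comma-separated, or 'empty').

s

[1] propose(0,'s') → N0(coor t1 [-])
[2] deliver 0→2 → N2(part t1 [-])
[3] deliver 2→0 → ∅
[4] deliver 0→1 → N1(part t1 [-])
[5] deliver 1→0 → N0(coor t1 [s])
[6] deliver 0→2 → N2(part t1 [s])
[7] deliver 0→1 → N1(part t1 [s])
[8] timeout(0) → N0(coor t2 [s])
[9] deliver 0→2 → N2(part t2 [s])
[10] deliver 2→0 → ∅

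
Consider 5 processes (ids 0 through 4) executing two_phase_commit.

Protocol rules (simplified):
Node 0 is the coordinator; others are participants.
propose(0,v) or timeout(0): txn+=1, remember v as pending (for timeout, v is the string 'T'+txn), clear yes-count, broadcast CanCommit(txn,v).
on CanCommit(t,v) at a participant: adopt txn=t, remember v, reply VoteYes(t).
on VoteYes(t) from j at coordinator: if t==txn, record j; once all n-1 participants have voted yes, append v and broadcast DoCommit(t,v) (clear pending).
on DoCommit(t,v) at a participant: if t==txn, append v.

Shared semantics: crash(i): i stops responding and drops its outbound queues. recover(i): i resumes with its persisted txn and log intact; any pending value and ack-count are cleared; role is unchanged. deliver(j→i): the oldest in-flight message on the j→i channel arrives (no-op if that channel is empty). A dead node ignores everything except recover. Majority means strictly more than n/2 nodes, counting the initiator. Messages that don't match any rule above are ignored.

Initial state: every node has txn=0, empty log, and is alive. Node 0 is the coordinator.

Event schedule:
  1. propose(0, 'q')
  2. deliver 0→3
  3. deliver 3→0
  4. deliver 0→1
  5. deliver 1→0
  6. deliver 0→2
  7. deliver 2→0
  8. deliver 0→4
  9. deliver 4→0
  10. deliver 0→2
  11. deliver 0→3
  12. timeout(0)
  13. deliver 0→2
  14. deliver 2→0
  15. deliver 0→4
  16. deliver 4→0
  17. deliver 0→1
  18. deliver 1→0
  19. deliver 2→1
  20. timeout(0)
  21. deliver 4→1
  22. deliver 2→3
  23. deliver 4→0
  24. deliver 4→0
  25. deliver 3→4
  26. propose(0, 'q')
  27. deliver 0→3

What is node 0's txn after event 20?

3

1. propose(0,'q'):  <0:coor t1 ->
2. deliver 0→3:  <3:part t1 ->
3. deliver 3→0:  nop
4. deliver 0→1:  <1:part t1 ->
5. deliver 1→0:  nop
6. deliver 0→2:  <2:part t1 ->
7. deliver 2→0:  nop
8. deliver 0→4:  <4:part t1 ->
9. deliver 4→0:  <0:coor t1 q>
10. deliver 0→2:  <2:part t1 q>
11. deliver 0→3:  <3:part t1 q>
12. timeout(0):  <0:coor t2 q>
13. deliver 0→2:  <2:part t2 q>
14. deliver 2→0:  nop
15. deliver 0→4:  <4:part t1 q>
16. deliver 4→0:  nop
17. deliver 0→1:  <1:part t1 q>
18. deliver 1→0:  nop
19. deliver 2→1:  nop
20. timeout(0):  <0:coor t3 q>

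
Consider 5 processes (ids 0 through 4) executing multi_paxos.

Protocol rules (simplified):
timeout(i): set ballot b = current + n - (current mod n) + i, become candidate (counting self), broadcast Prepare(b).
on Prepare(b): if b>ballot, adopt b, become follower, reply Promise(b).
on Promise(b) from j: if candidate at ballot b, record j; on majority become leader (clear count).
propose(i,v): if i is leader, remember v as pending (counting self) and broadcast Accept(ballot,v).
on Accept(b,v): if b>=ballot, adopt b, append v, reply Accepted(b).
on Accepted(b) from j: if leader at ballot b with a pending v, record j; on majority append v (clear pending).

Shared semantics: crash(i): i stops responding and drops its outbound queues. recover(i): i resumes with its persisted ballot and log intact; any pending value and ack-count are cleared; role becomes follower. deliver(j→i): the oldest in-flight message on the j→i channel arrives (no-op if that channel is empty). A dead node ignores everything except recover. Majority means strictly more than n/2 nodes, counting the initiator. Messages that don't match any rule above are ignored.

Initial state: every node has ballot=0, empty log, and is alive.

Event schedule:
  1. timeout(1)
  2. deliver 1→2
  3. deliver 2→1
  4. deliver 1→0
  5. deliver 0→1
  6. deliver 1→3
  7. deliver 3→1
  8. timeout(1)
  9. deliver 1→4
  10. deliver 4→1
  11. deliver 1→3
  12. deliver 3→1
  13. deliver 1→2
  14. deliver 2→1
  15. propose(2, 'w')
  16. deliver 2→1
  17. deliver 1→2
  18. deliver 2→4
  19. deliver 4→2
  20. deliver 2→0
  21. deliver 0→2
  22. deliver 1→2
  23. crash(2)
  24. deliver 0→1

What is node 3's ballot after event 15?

after 1 — timeout(1): n1:cand/b6/[-]
after 2 — deliver 1→2: n2:foll/b6/[-]
after 3 — deliver 2→1: ·
after 4 — deliver 1→0: n0:foll/b6/[-]
after 5 — deliver 0→1: n1:lead/b6/[-]
after 6 — deliver 1→3: n3:foll/b6/[-]
after 7 — deliver 3→1: ·
after 8 — timeout(1): n1:cand/b11/[-]
after 9 — deliver 1→4: n4:foll/b6/[-]
after 10 — deliver 4→1: ·
after 11 — deliver 1→3: n3:foll/b11/[-]
after 12 — deliver 3→1: ·
after 13 — deliver 1→2: n2:foll/b11/[-]
after 14 — deliver 2→1: n1:lead/b11/[-]
after 15 — propose(2,'w'): ·

11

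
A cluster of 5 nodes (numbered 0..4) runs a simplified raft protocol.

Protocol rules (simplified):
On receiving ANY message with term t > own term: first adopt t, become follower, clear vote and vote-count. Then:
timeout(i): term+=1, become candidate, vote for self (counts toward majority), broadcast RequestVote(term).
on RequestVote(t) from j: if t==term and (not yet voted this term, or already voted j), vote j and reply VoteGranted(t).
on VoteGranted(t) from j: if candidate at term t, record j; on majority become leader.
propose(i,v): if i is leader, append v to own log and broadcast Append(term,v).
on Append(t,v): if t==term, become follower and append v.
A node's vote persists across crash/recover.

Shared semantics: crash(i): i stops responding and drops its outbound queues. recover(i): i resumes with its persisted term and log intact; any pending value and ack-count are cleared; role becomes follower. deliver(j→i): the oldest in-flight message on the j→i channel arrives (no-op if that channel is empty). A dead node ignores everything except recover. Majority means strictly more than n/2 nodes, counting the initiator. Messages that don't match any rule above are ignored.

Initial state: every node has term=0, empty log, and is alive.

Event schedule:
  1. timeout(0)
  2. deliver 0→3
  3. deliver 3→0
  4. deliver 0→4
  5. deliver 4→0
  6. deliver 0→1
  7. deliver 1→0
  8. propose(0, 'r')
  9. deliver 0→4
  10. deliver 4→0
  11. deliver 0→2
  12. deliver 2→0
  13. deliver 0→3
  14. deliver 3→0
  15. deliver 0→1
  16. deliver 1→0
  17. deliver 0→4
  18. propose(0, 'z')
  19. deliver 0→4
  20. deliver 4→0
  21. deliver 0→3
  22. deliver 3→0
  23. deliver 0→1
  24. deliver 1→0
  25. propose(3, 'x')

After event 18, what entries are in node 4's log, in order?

e1 timeout(0): 0[cand,t=1,-]
e2 deliver 0→3: 3[foll,t=1,-]
e3 deliver 3→0: ·
e4 deliver 0→4: 4[foll,t=1,-]
e5 deliver 4→0: 0[lead,t=1,-]
e6 deliver 0→1: 1[foll,t=1,-]
e7 deliver 1→0: ·
e8 propose(0,'r'): 0[lead,t=1,r]
e9 deliver 0→4: 4[foll,t=1,r]
e10 deliver 4→0: ·
e11 deliver 0→2: 2[foll,t=1,-]
e12 deliver 2→0: ·
e13 deliver 0→3: 3[foll,t=1,r]
e14 deliver 3→0: ·
e15 deliver 0→1: 1[foll,t=1,r]
e16 deliver 1→0: ·
e17 deliver 0→4: ·
e18 propose(0,'z'): 0[lead,t=1,r,z]

r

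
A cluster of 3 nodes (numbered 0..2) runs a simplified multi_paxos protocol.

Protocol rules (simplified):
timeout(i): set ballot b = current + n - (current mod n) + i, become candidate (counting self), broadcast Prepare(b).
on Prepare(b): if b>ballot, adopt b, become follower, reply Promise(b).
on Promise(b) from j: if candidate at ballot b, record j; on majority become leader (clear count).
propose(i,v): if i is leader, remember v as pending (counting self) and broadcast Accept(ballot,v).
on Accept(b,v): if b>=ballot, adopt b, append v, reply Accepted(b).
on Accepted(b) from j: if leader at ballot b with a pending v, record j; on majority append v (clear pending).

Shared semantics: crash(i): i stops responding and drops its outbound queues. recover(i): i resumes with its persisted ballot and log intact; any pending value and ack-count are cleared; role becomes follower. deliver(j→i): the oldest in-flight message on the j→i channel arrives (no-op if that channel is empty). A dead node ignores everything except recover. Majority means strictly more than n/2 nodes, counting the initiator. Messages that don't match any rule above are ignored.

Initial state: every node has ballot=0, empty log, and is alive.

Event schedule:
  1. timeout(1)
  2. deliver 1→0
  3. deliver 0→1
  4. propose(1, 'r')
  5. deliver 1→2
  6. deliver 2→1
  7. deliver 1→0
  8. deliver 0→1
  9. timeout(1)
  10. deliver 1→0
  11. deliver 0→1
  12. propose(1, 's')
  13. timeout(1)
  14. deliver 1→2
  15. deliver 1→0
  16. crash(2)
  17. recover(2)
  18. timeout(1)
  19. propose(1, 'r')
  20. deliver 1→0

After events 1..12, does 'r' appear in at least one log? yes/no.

step 1 timeout(1): 1={cand,b=4,log=-}
step 2 deliver 1→0: 0={foll,b=4,log=-}
step 3 deliver 0→1: 1={lead,b=4,log=-}
step 4 propose(1,'r'): —
step 5 deliver 1→2: 2={foll,b=4,log=-}
step 6 deliver 2→1: —
step 7 deliver 1→0: 0={foll,b=4,log=r}
step 8 deliver 0→1: 1={lead,b=4,log=r}
step 9 timeout(1): 1={cand,b=7,log=r}
step 10 deliver 1→0: 0={foll,b=7,log=r}
step 11 deliver 0→1: 1={lead,b=7,log=r}
step 12 propose(1,'s'): —

yes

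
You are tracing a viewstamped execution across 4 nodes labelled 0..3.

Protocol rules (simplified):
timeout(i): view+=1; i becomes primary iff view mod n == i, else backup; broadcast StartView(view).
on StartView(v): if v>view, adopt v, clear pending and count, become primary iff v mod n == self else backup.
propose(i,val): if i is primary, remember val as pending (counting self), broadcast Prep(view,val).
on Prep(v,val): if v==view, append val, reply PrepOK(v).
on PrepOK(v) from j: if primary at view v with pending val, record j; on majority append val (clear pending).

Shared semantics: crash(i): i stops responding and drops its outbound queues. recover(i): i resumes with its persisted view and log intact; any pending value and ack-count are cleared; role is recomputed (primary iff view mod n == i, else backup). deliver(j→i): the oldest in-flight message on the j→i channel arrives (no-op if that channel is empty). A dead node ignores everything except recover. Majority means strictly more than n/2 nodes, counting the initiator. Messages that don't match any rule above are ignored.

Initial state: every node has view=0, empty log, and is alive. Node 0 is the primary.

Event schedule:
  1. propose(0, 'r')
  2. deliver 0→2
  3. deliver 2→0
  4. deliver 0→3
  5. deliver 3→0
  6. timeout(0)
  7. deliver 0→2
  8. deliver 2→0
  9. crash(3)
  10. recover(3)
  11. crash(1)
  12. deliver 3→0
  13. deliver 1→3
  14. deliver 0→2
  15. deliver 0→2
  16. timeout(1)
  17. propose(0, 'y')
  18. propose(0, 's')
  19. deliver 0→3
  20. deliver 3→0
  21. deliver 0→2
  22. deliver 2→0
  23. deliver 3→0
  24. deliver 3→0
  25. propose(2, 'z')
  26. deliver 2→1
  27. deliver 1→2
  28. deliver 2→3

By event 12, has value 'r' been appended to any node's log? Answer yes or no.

yes

after 1 — propose(0,'r'): ·
after 2 — deliver 0→2: n2:back/v0/[r]
after 3 — deliver 2→0: ·
after 4 — deliver 0→3: n3:back/v0/[r]
after 5 — deliver 3→0: n0:prim/v0/[r]
after 6 — timeout(0): n0:back/v1/[r]
after 7 — deliver 0→2: n2:back/v1/[r]
after 8 — deliver 2→0: ·
after 9 — crash(3): n3:✗back/v0/[r]
after 10 — recover(3): n3:back/v0/[r]
after 11 — crash(1): n1:✗back/v0/[-]
after 12 — deliver 3→0: ·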